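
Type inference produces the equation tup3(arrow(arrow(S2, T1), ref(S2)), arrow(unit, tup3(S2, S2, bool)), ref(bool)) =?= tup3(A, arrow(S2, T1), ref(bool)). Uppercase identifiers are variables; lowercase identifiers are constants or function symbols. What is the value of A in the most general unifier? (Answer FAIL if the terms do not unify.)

arrow(arrow(unit, tup3(unit, unit, bool)), ref(unit))

Decompose tup3/3: arrow(arrow(S2, T1), ref(S2)) =?= A,  arrow(unit, tup3(S2, S2, bool)) =?= arrow(S2, T1),  ref(bool) =?= ref(bool).
Bind A := arrow(arrow(S2, T1), ref(S2)); no other remaining equation mentions A.
Decompose arrow/2: unit =?= S2,  tup3(S2, S2, bool) =?= T1.
Bind S2 := unit; substituting into the one remaining equation that mentions S2 gives: tup3(unit, unit, bool) =?= T1. Substituting into the earlier binding gives A := arrow(arrow(unit, T1), ref(unit)).
Bind T1 := tup3(unit, unit, bool); no other remaining equation mentions T1. Substituting into the earlier binding gives A := arrow(arrow(unit, tup3(unit, unit, bool)), ref(unit)).
Delete trivial equation ref(bool) =?= ref(bool).
MGU = { A := arrow(arrow(unit, tup3(unit, unit, bool)), ref(unit)), S2 := unit, T1 := tup3(unit, unit, bool) }, so A := arrow(arrow(unit, tup3(unit, unit, bool)), ref(unit)).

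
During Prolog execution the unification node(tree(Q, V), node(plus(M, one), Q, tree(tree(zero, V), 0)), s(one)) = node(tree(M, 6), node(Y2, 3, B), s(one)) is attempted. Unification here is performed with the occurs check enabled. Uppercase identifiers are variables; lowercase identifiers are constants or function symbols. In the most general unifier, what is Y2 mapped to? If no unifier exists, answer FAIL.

plus(3, one)

Decompose node/3: tree(Q, V) = tree(M, 6),  node(plus(M, one), Q, tree(tree(zero, V), 0)) = node(Y2, 3, B),  s(one) = s(one).
Decompose tree/2: Q = M,  V = 6.
Bind Q := M; substituting into the one remaining equation that mentions Q gives: node(plus(M, one), M, tree(tree(zero, V), 0)) = node(Y2, 3, B).
Bind V := 6; substituting into the one remaining equation that mentions V gives: node(plus(M, one), M, tree(tree(zero, 6), 0)) = node(Y2, 3, B).
Decompose node/3: plus(M, one) = Y2,  M = 3,  tree(tree(zero, 6), 0) = B.
Bind Y2 := plus(M, one); no other remaining equation mentions Y2.
Bind M := 3; no other remaining equation mentions M. Substituting into the earlier bindings gives Q := 3, Y2 := plus(3, one).
Bind B := tree(tree(zero, 6), 0); no other remaining equation mentions B.
Delete trivial equation s(one) = s(one).
MGU = { Q = 3, V = 6, Y2 = plus(3, one), M = 3, B = tree(tree(zero, 6), 0) }, so Y2 = plus(3, one).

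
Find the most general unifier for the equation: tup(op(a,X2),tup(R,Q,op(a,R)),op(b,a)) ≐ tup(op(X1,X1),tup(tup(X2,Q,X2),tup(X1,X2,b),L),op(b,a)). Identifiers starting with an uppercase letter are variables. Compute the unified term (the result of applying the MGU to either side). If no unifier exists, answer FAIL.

Decompose tup/3: op(a,X2) ≐ op(X1,X1),  tup(R,Q,op(a,R)) ≐ tup(tup(X2,Q,X2),tup(X1,X2,b),L),  op(b,a) ≐ op(b,a).
Decompose op/2: a ≐ X1,  X2 ≐ X1.
Bind X1 := a; substituting into the 2 remaining equations that mention X1 gives: X2 ≐ a,  tup(R,Q,op(a,R)) ≐ tup(tup(X2,Q,X2),tup(a,X2,b),L).
Bind X2 := a; substituting into the one remaining equation that mentions X2 gives: tup(R,Q,op(a,R)) ≐ tup(tup(a,Q,a),tup(a,a,b),L).
Decompose tup/3: R ≐ tup(a,Q,a),  Q ≐ tup(a,a,b),  op(a,R) ≐ L.
Bind R := tup(a,Q,a); substituting into the one remaining equation that mentions R gives: op(a,tup(a,Q,a)) ≐ L.
Bind Q := tup(a,a,b); substituting into the one remaining equation that mentions Q gives: op(a,tup(a,tup(a,a,b),a)) ≐ L. Substituting into the earlier binding gives R := tup(a,tup(a,a,b),a).
Bind L := op(a,tup(a,tup(a,a,b),a)); no other remaining equation mentions L.
Delete trivial equation op(b,a) ≐ op(b,a).
Applying the MGU to either side gives tup(op(a,a),tup(tup(a,tup(a,a,b),a),tup(a,a,b),op(a,tup(a,tup(a,a,b),a))),op(b,a)).

tup(op(a,a),tup(tup(a,tup(a,a,b),a),tup(a,a,b),op(a,tup(a,tup(a,a,b),a))),op(b,a))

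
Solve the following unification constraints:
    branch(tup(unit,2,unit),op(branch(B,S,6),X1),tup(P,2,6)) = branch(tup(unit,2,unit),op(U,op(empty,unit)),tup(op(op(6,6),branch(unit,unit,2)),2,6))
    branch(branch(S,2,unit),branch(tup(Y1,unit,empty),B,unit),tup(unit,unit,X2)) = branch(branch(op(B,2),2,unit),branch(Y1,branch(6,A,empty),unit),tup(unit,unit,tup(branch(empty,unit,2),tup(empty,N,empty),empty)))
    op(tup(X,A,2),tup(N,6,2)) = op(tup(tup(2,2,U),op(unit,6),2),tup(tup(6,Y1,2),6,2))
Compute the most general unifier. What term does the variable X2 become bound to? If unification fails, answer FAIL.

FAIL

Decompose branch/3: tup(unit,2,unit) = tup(unit,2,unit),  op(branch(B,S,6),X1) = op(U,op(empty,unit)),  tup(P,2,6) = tup(op(op(6,6),branch(unit,unit,2)),2,6).
Delete trivial equation tup(unit,2,unit) = tup(unit,2,unit).
Decompose op/2: branch(B,S,6) = U,  X1 = op(empty,unit).
Bind U := branch(B,S,6); substituting into the one remaining equation that mentions U gives: op(tup(X,A,2),tup(N,6,2)) = op(tup(tup(2,2,branch(B,S,6)),op(unit,6),2),tup(tup(6,Y1,2),6,2)).
Bind X1 := op(empty,unit); no other remaining equation mentions X1.
Decompose tup/3: P = op(op(6,6),branch(unit,unit,2)),  2 = 2,  6 = 6.
Bind P := op(op(6,6),branch(unit,unit,2)); no other remaining equation mentions P.
Delete trivial equation 2 = 2.
Delete trivial equation 6 = 6.
Decompose branch/3: branch(S,2,unit) = branch(op(B,2),2,unit),  branch(tup(Y1,unit,empty),B,unit) = branch(Y1,branch(6,A,empty),unit),  tup(unit,unit,X2) = tup(unit,unit,tup(branch(empty,unit,2),tup(empty,N,empty),empty)).
Decompose branch/3: S = op(B,2),  2 = 2,  unit = unit.
Bind S := op(B,2); substituting into the one remaining equation that mentions S gives: op(tup(X,A,2),tup(N,6,2)) = op(tup(tup(2,2,branch(B,op(B,2),6)),op(unit,6),2),tup(tup(6,Y1,2),6,2)). Substituting into the earlier binding gives U := branch(B,op(B,2),6).
Delete trivial equation 2 = 2.
Delete trivial equation unit = unit.
Decompose branch/3: tup(Y1,unit,empty) = Y1,  B = branch(6,A,empty),  unit = unit.
Occurs check fails: Y1 occurs in tup(Y1,unit,empty); the equation Y1 = tup(Y1,unit,empty) has no finite solution.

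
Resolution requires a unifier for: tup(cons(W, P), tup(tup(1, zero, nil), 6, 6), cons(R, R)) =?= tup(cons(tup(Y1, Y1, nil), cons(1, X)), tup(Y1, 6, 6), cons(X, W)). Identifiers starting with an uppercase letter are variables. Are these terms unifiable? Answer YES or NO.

YES

Decompose tup/3: cons(W, P) =?= cons(tup(Y1, Y1, nil), cons(1, X)),  tup(tup(1, zero, nil), 6, 6) =?= tup(Y1, 6, 6),  cons(R, R) =?= cons(X, W).
Decompose cons/2: W =?= tup(Y1, Y1, nil),  P =?= cons(1, X).
Bind W := tup(Y1, Y1, nil); substituting into the one remaining equation that mentions W gives: cons(R, R) =?= cons(X, tup(Y1, Y1, nil)).
Bind P := cons(1, X); no other remaining equation mentions P.
Decompose tup/3: tup(1, zero, nil) =?= Y1,  6 =?= 6,  6 =?= 6.
Bind Y1 := tup(1, zero, nil); substituting into the one remaining equation that mentions Y1 gives: cons(R, R) =?= cons(X, tup(tup(1, zero, nil), tup(1, zero, nil), nil)). Substituting into the earlier binding gives W := tup(tup(1, zero, nil), tup(1, zero, nil), nil).
Delete trivial equation 6 =?= 6.
Delete trivial equation 6 =?= 6.
Decompose cons/2: R =?= X,  R =?= tup(tup(1, zero, nil), tup(1, zero, nil), nil).
Bind R := X; substituting into the remaining equation gives: X =?= tup(tup(1, zero, nil), tup(1, zero, nil), nil).
Bind X := tup(tup(1, zero, nil), tup(1, zero, nil), nil). Substituting into the earlier bindings gives P := cons(1, tup(tup(1, zero, nil), tup(1, zero, nil), nil)), R := tup(tup(1, zero, nil), tup(1, zero, nil), nil).
No equations remain and no clash or occurs-check failure arose, so a unifier exists.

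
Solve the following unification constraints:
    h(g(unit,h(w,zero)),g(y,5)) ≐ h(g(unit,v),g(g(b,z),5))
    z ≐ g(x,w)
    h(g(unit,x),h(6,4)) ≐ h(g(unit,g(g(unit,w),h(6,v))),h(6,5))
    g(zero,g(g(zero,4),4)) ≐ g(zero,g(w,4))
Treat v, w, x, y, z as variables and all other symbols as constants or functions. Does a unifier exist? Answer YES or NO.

NO

Decompose h/2: g(unit,h(w,zero)) ≐ g(unit,v),  g(y,5) ≐ g(g(b,z),5).
Decompose g/2: unit ≐ unit,  h(w,zero) ≐ v.
Delete trivial equation unit ≐ unit.
Bind v := h(w,zero); substituting into the one remaining equation that mentions v gives: h(g(unit,x),h(6,4)) ≐ h(g(unit,g(g(unit,w),h(6,h(w,zero)))),h(6,5)).
Decompose g/2: y ≐ g(b,z),  5 ≐ 5.
Bind y := g(b,z); no other remaining equation mentions y.
Delete trivial equation 5 ≐ 5.
Bind z := g(x,w); no other remaining equation mentions z. Substituting into the earlier binding gives y := g(b,g(x,w)).
Decompose h/2: g(unit,x) ≐ g(unit,g(g(unit,w),h(6,h(w,zero)))),  h(6,4) ≐ h(6,5).
Decompose g/2: unit ≐ unit,  x ≐ g(g(unit,w),h(6,h(w,zero))).
Delete trivial equation unit ≐ unit.
Bind x := g(g(unit,w),h(6,h(w,zero))); no other remaining equation mentions x. Substituting into the earlier bindings gives y := g(b,g(g(g(unit,w),h(6,h(w,zero))),w)), z := g(g(g(unit,w),h(6,h(w,zero))),w).
Decompose h/2: 6 ≐ 6,  4 ≐ 5.
Delete trivial equation 6 ≐ 6.
Clash: constants 4 and 5 differ; no unifier exists.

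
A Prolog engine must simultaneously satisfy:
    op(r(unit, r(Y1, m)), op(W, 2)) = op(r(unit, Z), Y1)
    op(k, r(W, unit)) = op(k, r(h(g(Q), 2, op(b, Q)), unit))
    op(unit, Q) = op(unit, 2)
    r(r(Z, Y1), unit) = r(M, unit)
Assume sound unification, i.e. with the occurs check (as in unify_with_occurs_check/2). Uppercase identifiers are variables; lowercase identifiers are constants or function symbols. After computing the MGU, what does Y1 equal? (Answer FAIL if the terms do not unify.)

op(h(g(2), 2, op(b, 2)), 2)

Decompose op/2: r(unit, r(Y1, m)) = r(unit, Z),  op(W, 2) = Y1.
Decompose r/2: unit = unit,  r(Y1, m) = Z.
Delete trivial equation unit = unit.
Bind Z := r(Y1, m); substituting into the one remaining equation that mentions Z gives: r(r(r(Y1, m), Y1), unit) = r(M, unit).
Bind Y1 := op(W, 2); substituting into the one remaining equation that mentions Y1 gives: r(r(r(op(W, 2), m), op(W, 2)), unit) = r(M, unit). Substituting into the earlier binding gives Z := r(op(W, 2), m).
Decompose op/2: k = k,  r(W, unit) = r(h(g(Q), 2, op(b, Q)), unit).
Delete trivial equation k = k.
Decompose r/2: W = h(g(Q), 2, op(b, Q)),  unit = unit.
Bind W := h(g(Q), 2, op(b, Q)); substituting into the one remaining equation that mentions W gives: r(r(r(op(h(g(Q), 2, op(b, Q)), 2), m), op(h(g(Q), 2, op(b, Q)), 2)), unit) = r(M, unit). Substituting into the earlier bindings gives Z := r(op(h(g(Q), 2, op(b, Q)), 2), m), Y1 := op(h(g(Q), 2, op(b, Q)), 2).
Delete trivial equation unit = unit.
Decompose op/2: unit = unit,  Q = 2.
Delete trivial equation unit = unit.
Bind Q := 2; substituting into the remaining equation gives: r(r(r(op(h(g(2), 2, op(b, 2)), 2), m), op(h(g(2), 2, op(b, 2)), 2)), unit) = r(M, unit). Substituting into the earlier bindings gives Z := r(op(h(g(2), 2, op(b, 2)), 2), m), Y1 := op(h(g(2), 2, op(b, 2)), 2), W := h(g(2), 2, op(b, 2)).
Decompose r/2: r(r(op(h(g(2), 2, op(b, 2)), 2), m), op(h(g(2), 2, op(b, 2)), 2)) = M,  unit = unit.
Bind M := r(r(op(h(g(2), 2, op(b, 2)), 2), m), op(h(g(2), 2, op(b, 2)), 2)); no other remaining equation mentions M.
Delete trivial equation unit = unit.
MGU = { Z ↦ r(op(h(g(2), 2, op(b, 2)), 2), m), Y1 ↦ op(h(g(2), 2, op(b, 2)), 2), W ↦ h(g(2), 2, op(b, 2)), Q ↦ 2, M ↦ r(r(op(h(g(2), 2, op(b, 2)), 2), m), op(h(g(2), 2, op(b, 2)), 2)) }, so Y1 ↦ op(h(g(2), 2, op(b, 2)), 2).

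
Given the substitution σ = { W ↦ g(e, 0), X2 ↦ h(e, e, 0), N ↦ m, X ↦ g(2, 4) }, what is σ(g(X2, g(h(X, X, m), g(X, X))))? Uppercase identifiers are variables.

Replace each occurrence of X2 with h(e, e, 0).
Replace each occurrence of X with g(2, 4).
Result: g(h(e, e, 0), g(h(g(2, 4), g(2, 4), m), g(g(2, 4), g(2, 4)))).

g(h(e, e, 0), g(h(g(2, 4), g(2, 4), m), g(g(2, 4), g(2, 4))))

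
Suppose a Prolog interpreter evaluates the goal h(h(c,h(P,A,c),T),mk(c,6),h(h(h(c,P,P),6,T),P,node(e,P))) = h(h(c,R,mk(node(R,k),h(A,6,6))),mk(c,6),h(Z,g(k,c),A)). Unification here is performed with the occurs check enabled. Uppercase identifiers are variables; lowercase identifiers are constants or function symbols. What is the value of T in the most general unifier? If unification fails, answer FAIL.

mk(node(h(g(k,c),node(e,g(k,c)),c),k),h(node(e,g(k,c)),6,6))

Decompose h/3: h(c,h(P,A,c),T) = h(c,R,mk(node(R,k),h(A,6,6))),  mk(c,6) = mk(c,6),  h(h(h(c,P,P),6,T),P,node(e,P)) = h(Z,g(k,c),A).
Decompose h/3: c = c,  h(P,A,c) = R,  T = mk(node(R,k),h(A,6,6)).
Delete trivial equation c = c.
Bind R := h(P,A,c); substituting into the one remaining equation that mentions R gives: T = mk(node(h(P,A,c),k),h(A,6,6)).
Bind T := mk(node(h(P,A,c),k),h(A,6,6)); substituting into the one remaining equation that mentions T gives: h(h(h(c,P,P),6,mk(node(h(P,A,c),k),h(A,6,6))),P,node(e,P)) = h(Z,g(k,c),A).
Delete trivial equation mk(c,6) = mk(c,6).
Decompose h/3: h(h(c,P,P),6,mk(node(h(P,A,c),k),h(A,6,6))) = Z,  P = g(k,c),  node(e,P) = A.
Bind Z := h(h(c,P,P),6,mk(node(h(P,A,c),k),h(A,6,6))); no other remaining equation mentions Z.
Bind P := g(k,c); substituting into the remaining equation gives: node(e,g(k,c)) = A. Substituting into the earlier bindings gives R := h(g(k,c),A,c), T := mk(node(h(g(k,c),A,c),k),h(A,6,6)), Z := h(h(c,g(k,c),g(k,c)),6,mk(node(h(g(k,c),A,c),k),h(A,6,6))).
Bind A := node(e,g(k,c)). Substituting into the earlier bindings gives R := h(g(k,c),node(e,g(k,c)),c), T := mk(node(h(g(k,c),node(e,g(k,c)),c),k),h(node(e,g(k,c)),6,6)), Z := h(h(c,g(k,c),g(k,c)),6,mk(node(h(g(k,c),node(e,g(k,c)),c),k),h(node(e,g(k,c)),6,6))).
MGU = { R = h(g(k,c),node(e,g(k,c)),c), T = mk(node(h(g(k,c),node(e,g(k,c)),c),k),h(node(e,g(k,c)),6,6)), Z = h(h(c,g(k,c),g(k,c)),6,mk(node(h(g(k,c),node(e,g(k,c)),c),k),h(node(e,g(k,c)),6,6))), P = g(k,c), A = node(e,g(k,c)) }, so T = mk(node(h(g(k,c),node(e,g(k,c)),c),k),h(node(e,g(k,c)),6,6)).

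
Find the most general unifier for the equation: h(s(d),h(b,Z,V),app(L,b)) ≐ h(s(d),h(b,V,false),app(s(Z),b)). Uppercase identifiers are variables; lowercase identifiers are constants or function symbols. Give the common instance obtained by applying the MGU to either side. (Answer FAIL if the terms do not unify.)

h(s(d),h(b,false,false),app(s(false),b))

Decompose h/3: s(d) ≐ s(d),  h(b,Z,V) ≐ h(b,V,false),  app(L,b) ≐ app(s(Z),b).
Delete trivial equation s(d) ≐ s(d).
Decompose h/3: b ≐ b,  Z ≐ V,  V ≐ false.
Delete trivial equation b ≐ b.
Bind Z := V; substituting into the one remaining equation that mentions Z gives: app(L,b) ≐ app(s(V),b).
Bind V := false; substituting into the remaining equation gives: app(L,b) ≐ app(s(false),b). Substituting into the earlier binding gives Z := false.
Decompose app/2: L ≐ s(false),  b ≐ b.
Bind L := s(false); no other remaining equation mentions L.
Delete trivial equation b ≐ b.
Applying the MGU to either side gives h(s(d),h(b,false,false),app(s(false),b)).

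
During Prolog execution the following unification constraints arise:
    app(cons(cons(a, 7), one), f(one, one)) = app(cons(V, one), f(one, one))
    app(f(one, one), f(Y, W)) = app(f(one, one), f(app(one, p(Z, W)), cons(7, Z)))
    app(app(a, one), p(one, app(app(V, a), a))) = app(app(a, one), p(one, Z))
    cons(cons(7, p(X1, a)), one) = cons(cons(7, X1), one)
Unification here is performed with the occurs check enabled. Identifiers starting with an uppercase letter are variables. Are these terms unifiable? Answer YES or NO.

NO

Decompose app/2: cons(cons(a, 7), one) = cons(V, one),  f(one, one) = f(one, one).
Decompose cons/2: cons(a, 7) = V,  one = one.
Bind V := cons(a, 7); substituting into the one remaining equation that mentions V gives: app(app(a, one), p(one, app(app(cons(a, 7), a), a))) = app(app(a, one), p(one, Z)).
Delete trivial equation one = one.
Delete trivial equation f(one, one) = f(one, one).
Decompose app/2: f(one, one) = f(one, one),  f(Y, W) = f(app(one, p(Z, W)), cons(7, Z)).
Delete trivial equation f(one, one) = f(one, one).
Decompose f/2: Y = app(one, p(Z, W)),  W = cons(7, Z).
Bind Y := app(one, p(Z, W)); no other remaining equation mentions Y.
Bind W := cons(7, Z); no other remaining equation mentions W. Substituting into the earlier binding gives Y := app(one, p(Z, cons(7, Z))).
Decompose app/2: app(a, one) = app(a, one),  p(one, app(app(cons(a, 7), a), a)) = p(one, Z).
Delete trivial equation app(a, one) = app(a, one).
Decompose p/2: one = one,  app(app(cons(a, 7), a), a) = Z.
Delete trivial equation one = one.
Bind Z := app(app(cons(a, 7), a), a); no other remaining equation mentions Z. Substituting into the earlier bindings gives Y := app(one, p(app(app(cons(a, 7), a), a), cons(7, app(app(cons(a, 7), a), a)))), W := cons(7, app(app(cons(a, 7), a), a)).
Decompose cons/2: cons(7, p(X1, a)) = cons(7, X1),  one = one.
Decompose cons/2: 7 = 7,  p(X1, a) = X1.
Delete trivial equation 7 = 7.
Occurs check fails: X1 occurs in p(X1, a); the equation X1 = p(X1, a) has no finite solution.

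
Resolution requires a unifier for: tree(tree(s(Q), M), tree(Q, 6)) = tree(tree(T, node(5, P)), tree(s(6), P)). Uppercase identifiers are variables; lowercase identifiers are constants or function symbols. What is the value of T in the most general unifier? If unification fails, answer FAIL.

Decompose tree/2: tree(s(Q), M) = tree(T, node(5, P)),  tree(Q, 6) = tree(s(6), P).
Decompose tree/2: s(Q) = T,  M = node(5, P).
Bind T := s(Q); no other remaining equation mentions T.
Bind M := node(5, P); no other remaining equation mentions M.
Decompose tree/2: Q = s(6),  6 = P.
Bind Q := s(6); no other remaining equation mentions Q. Substituting into the earlier binding gives T := s(s(6)).
Bind P := 6. Substituting into the earlier binding gives M := node(5, 6).
MGU = { T ↦ s(s(6)), M ↦ node(5, 6), Q ↦ s(6), P ↦ 6 }, so T ↦ s(s(6)).

s(s(6))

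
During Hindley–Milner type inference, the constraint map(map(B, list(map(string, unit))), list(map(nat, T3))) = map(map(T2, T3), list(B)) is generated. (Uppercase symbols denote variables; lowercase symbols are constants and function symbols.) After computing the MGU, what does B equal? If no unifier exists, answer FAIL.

Decompose map/2: map(B, list(map(string, unit))) = map(T2, T3),  list(map(nat, T3)) = list(B).
Decompose map/2: B = T2,  list(map(string, unit)) = T3.
Bind B := T2; substituting into the one remaining equation that mentions B gives: list(map(nat, T3)) = list(T2).
Bind T3 := list(map(string, unit)); substituting into the remaining equation gives: list(map(nat, list(map(string, unit)))) = list(T2).
Decompose list/1: map(nat, list(map(string, unit))) = T2.
Bind T2 := map(nat, list(map(string, unit))). Substituting into the earlier binding gives B := map(nat, list(map(string, unit))).
MGU = { B ↦ map(nat, list(map(string, unit))), T3 ↦ list(map(string, unit)), T2 ↦ map(nat, list(map(string, unit))) }, so B ↦ map(nat, list(map(string, unit))).

map(nat, list(map(string, unit)))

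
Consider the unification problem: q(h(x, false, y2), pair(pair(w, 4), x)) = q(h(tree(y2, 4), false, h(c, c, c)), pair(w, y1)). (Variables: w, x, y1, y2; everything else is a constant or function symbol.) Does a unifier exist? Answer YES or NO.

Decompose q/2: h(x, false, y2) = h(tree(y2, 4), false, h(c, c, c)),  pair(pair(w, 4), x) = pair(w, y1).
Decompose h/3: x = tree(y2, 4),  false = false,  y2 = h(c, c, c).
Bind x := tree(y2, 4); substituting into the one remaining equation that mentions x gives: pair(pair(w, 4), tree(y2, 4)) = pair(w, y1).
Delete trivial equation false = false.
Bind y2 := h(c, c, c); substituting into the remaining equation gives: pair(pair(w, 4), tree(h(c, c, c), 4)) = pair(w, y1). Substituting into the earlier binding gives x := tree(h(c, c, c), 4).
Decompose pair/2: pair(w, 4) = w,  tree(h(c, c, c), 4) = y1.
Occurs check fails: w occurs in pair(w, 4); the equation w = pair(w, 4) has no finite solution.

NO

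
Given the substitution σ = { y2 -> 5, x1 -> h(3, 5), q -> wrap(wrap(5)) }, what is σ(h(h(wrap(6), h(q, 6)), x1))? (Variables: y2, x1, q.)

Replace each occurrence of x1 with h(3, 5).
Replace each occurrence of q with wrap(wrap(5)).
Result: h(h(wrap(6), h(wrap(wrap(5)), 6)), h(3, 5)).

h(h(wrap(6), h(wrap(wrap(5)), 6)), h(3, 5))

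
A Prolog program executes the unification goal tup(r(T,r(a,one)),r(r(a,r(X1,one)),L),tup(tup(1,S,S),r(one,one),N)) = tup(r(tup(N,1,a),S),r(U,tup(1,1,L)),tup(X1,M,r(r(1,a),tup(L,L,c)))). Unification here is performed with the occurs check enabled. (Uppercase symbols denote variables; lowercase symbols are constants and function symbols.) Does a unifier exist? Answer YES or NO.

NO

Decompose tup/3: r(T,r(a,one)) = r(tup(N,1,a),S),  r(r(a,r(X1,one)),L) = r(U,tup(1,1,L)),  tup(tup(1,S,S),r(one,one),N) = tup(X1,M,r(r(1,a),tup(L,L,c))).
Decompose r/2: T = tup(N,1,a),  r(a,one) = S.
Bind T := tup(N,1,a); no other remaining equation mentions T.
Bind S := r(a,one); substituting into the one remaining equation that mentions S gives: tup(tup(1,r(a,one),r(a,one)),r(one,one),N) = tup(X1,M,r(r(1,a),tup(L,L,c))).
Decompose r/2: r(a,r(X1,one)) = U,  L = tup(1,1,L).
Bind U := r(a,r(X1,one)); no other remaining equation mentions U.
Occurs check fails: L occurs in tup(1,1,L); the equation L = tup(1,1,L) has no finite solution.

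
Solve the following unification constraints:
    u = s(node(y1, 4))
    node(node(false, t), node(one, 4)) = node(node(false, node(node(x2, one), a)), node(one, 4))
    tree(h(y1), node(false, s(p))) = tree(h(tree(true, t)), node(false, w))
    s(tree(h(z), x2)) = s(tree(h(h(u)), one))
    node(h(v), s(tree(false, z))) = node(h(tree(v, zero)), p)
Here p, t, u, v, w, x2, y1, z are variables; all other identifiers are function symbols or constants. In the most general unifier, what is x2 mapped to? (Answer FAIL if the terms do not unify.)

FAIL

Bind u := s(node(y1, 4)); substituting into the one remaining equation that mentions u gives: s(tree(h(z), x2)) = s(tree(h(h(s(node(y1, 4)))), one)).
Decompose node/2: node(false, t) = node(false, node(node(x2, one), a)),  node(one, 4) = node(one, 4).
Decompose node/2: false = false,  t = node(node(x2, one), a).
Delete trivial equation false = false.
Bind t := node(node(x2, one), a); substituting into the one remaining equation that mentions t gives: tree(h(y1), node(false, s(p))) = tree(h(tree(true, node(node(x2, one), a))), node(false, w)).
Delete trivial equation node(one, 4) = node(one, 4).
Decompose tree/2: h(y1) = h(tree(true, node(node(x2, one), a))),  node(false, s(p)) = node(false, w).
Decompose h/1: y1 = tree(true, node(node(x2, one), a)).
Bind y1 := tree(true, node(node(x2, one), a)); substituting into the one remaining equation that mentions y1 gives: s(tree(h(z), x2)) = s(tree(h(h(s(node(tree(true, node(node(x2, one), a)), 4)))), one)). Substituting into the earlier binding gives u := s(node(tree(true, node(node(x2, one), a)), 4)).
Decompose node/2: false = false,  s(p) = w.
Delete trivial equation false = false.
Bind w := s(p); no other remaining equation mentions w.
Decompose s/1: tree(h(z), x2) = tree(h(h(s(node(tree(true, node(node(x2, one), a)), 4)))), one).
Decompose tree/2: h(z) = h(h(s(node(tree(true, node(node(x2, one), a)), 4)))),  x2 = one.
Decompose h/1: z = h(s(node(tree(true, node(node(x2, one), a)), 4))).
Bind z := h(s(node(tree(true, node(node(x2, one), a)), 4))); substituting into the one remaining equation that mentions z gives: node(h(v), s(tree(false, h(s(node(tree(true, node(node(x2, one), a)), 4)))))) = node(h(tree(v, zero)), p).
Bind x2 := one; substituting into the remaining equation gives: node(h(v), s(tree(false, h(s(node(tree(true, node(node(one, one), a)), 4)))))) = node(h(tree(v, zero)), p). Substituting into the earlier bindings gives u := s(node(tree(true, node(node(one, one), a)), 4)), t := node(node(one, one), a), y1 := tree(true, node(node(one, one), a)), z := h(s(node(tree(true, node(node(one, one), a)), 4))).
Decompose node/2: h(v) = h(tree(v, zero)),  s(tree(false, h(s(node(tree(true, node(node(one, one), a)), 4))))) = p.
Decompose h/1: v = tree(v, zero).
Occurs check fails: v occurs in tree(v, zero); the equation v = tree(v, zero) has no finite solution.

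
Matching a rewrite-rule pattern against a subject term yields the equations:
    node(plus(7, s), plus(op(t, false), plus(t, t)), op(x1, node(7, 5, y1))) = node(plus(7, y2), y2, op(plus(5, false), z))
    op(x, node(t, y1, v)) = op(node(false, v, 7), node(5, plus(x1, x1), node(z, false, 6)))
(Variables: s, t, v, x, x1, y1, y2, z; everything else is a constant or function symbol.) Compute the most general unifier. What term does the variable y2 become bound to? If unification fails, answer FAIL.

Decompose node/3: plus(7, s) = plus(7, y2),  plus(op(t, false), plus(t, t)) = y2,  op(x1, node(7, 5, y1)) = op(plus(5, false), z).
Decompose plus/2: 7 = 7,  s = y2.
Delete trivial equation 7 = 7.
Bind s := y2; no other remaining equation mentions s.
Bind y2 := plus(op(t, false), plus(t, t)); no other remaining equation mentions y2. Substituting into the earlier binding gives s := plus(op(t, false), plus(t, t)).
Decompose op/2: x1 = plus(5, false),  node(7, 5, y1) = z.
Bind x1 := plus(5, false); substituting into the one remaining equation that mentions x1 gives: op(x, node(t, y1, v)) = op(node(false, v, 7), node(5, plus(plus(5, false), plus(5, false)), node(z, false, 6))).
Bind z := node(7, 5, y1); substituting into the remaining equation gives: op(x, node(t, y1, v)) = op(node(false, v, 7), node(5, plus(plus(5, false), plus(5, false)), node(node(7, 5, y1), false, 6))).
Decompose op/2: x = node(false, v, 7),  node(t, y1, v) = node(5, plus(plus(5, false), plus(5, false)), node(node(7, 5, y1), false, 6)).
Bind x := node(false, v, 7); no other remaining equation mentions x.
Decompose node/3: t = 5,  y1 = plus(plus(5, false), plus(5, false)),  v = node(node(7, 5, y1), false, 6).
Bind t := 5; no other remaining equation mentions t. Substituting into the earlier bindings gives s := plus(op(5, false), plus(5, 5)), y2 := plus(op(5, false), plus(5, 5)).
Bind y1 := plus(plus(5, false), plus(5, false)); substituting into the remaining equation gives: v = node(node(7, 5, plus(plus(5, false), plus(5, false))), false, 6). Substituting into the earlier binding gives z := node(7, 5, plus(plus(5, false), plus(5, false))).
Bind v := node(node(7, 5, plus(plus(5, false), plus(5, false))), false, 6). Substituting into the earlier binding gives x := node(false, node(node(7, 5, plus(plus(5, false), plus(5, false))), false, 6), 7).
MGU = { s := plus(op(5, false), plus(5, 5)), y2 := plus(op(5, false), plus(5, 5)), x1 := plus(5, false), z := node(7, 5, plus(plus(5, false), plus(5, false))), x := node(false, node(node(7, 5, plus(plus(5, false), plus(5, false))), false, 6), 7), t := 5, y1 := plus(plus(5, false), plus(5, false)), v := node(node(7, 5, plus(plus(5, false), plus(5, false))), false, 6) }, so y2 := plus(op(5, false), plus(5, 5)).

plus(op(5, false), plus(5, 5))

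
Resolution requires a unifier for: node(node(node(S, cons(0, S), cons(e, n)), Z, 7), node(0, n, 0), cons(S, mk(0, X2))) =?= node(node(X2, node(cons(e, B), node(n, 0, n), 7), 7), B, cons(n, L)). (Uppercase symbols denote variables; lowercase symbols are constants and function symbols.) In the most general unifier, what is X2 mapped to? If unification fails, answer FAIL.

node(n, cons(0, n), cons(e, n))

Decompose node/3: node(node(S, cons(0, S), cons(e, n)), Z, 7) =?= node(X2, node(cons(e, B), node(n, 0, n), 7), 7),  node(0, n, 0) =?= B,  cons(S, mk(0, X2)) =?= cons(n, L).
Decompose node/3: node(S, cons(0, S), cons(e, n)) =?= X2,  Z =?= node(cons(e, B), node(n, 0, n), 7),  7 =?= 7.
Bind X2 := node(S, cons(0, S), cons(e, n)); substituting into the one remaining equation that mentions X2 gives: cons(S, mk(0, node(S, cons(0, S), cons(e, n)))) =?= cons(n, L).
Bind Z := node(cons(e, B), node(n, 0, n), 7); no other remaining equation mentions Z.
Delete trivial equation 7 =?= 7.
Bind B := node(0, n, 0); no other remaining equation mentions B. Substituting into the earlier binding gives Z := node(cons(e, node(0, n, 0)), node(n, 0, n), 7).
Decompose cons/2: S =?= n,  mk(0, node(S, cons(0, S), cons(e, n))) =?= L.
Bind S := n; substituting into the remaining equation gives: mk(0, node(n, cons(0, n), cons(e, n))) =?= L. Substituting into the earlier binding gives X2 := node(n, cons(0, n), cons(e, n)).
Bind L := mk(0, node(n, cons(0, n), cons(e, n))).
MGU = { X2 ↦ node(n, cons(0, n), cons(e, n)), Z ↦ node(cons(e, node(0, n, 0)), node(n, 0, n), 7), B ↦ node(0, n, 0), S ↦ n, L ↦ mk(0, node(n, cons(0, n), cons(e, n))) }, so X2 ↦ node(n, cons(0, n), cons(e, n)).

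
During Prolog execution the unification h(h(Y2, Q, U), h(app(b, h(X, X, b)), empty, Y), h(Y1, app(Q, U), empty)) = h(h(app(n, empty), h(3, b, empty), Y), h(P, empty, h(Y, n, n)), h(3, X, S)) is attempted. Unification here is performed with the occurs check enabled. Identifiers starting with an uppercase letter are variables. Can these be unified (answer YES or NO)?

Decompose h/3: h(Y2, Q, U) = h(app(n, empty), h(3, b, empty), Y),  h(app(b, h(X, X, b)), empty, Y) = h(P, empty, h(Y, n, n)),  h(Y1, app(Q, U), empty) = h(3, X, S).
Decompose h/3: Y2 = app(n, empty),  Q = h(3, b, empty),  U = Y.
Bind Y2 := app(n, empty); no other remaining equation mentions Y2.
Bind Q := h(3, b, empty); substituting into the one remaining equation that mentions Q gives: h(Y1, app(h(3, b, empty), U), empty) = h(3, X, S).
Bind U := Y; substituting into the one remaining equation that mentions U gives: h(Y1, app(h(3, b, empty), Y), empty) = h(3, X, S).
Decompose h/3: app(b, h(X, X, b)) = P,  empty = empty,  Y = h(Y, n, n).
Bind P := app(b, h(X, X, b)); no other remaining equation mentions P.
Delete trivial equation empty = empty.
Occurs check fails: Y occurs in h(Y, n, n); the equation Y = h(Y, n, n) has no finite solution.

NO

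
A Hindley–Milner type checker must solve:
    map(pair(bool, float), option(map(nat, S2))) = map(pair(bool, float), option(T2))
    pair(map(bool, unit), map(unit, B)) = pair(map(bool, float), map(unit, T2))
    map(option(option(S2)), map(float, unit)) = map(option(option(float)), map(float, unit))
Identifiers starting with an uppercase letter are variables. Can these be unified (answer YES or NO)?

Decompose map/2: pair(bool, float) = pair(bool, float),  option(map(nat, S2)) = option(T2).
Delete trivial equation pair(bool, float) = pair(bool, float).
Decompose option/1: map(nat, S2) = T2.
Bind T2 := map(nat, S2); substituting into the one remaining equation that mentions T2 gives: pair(map(bool, unit), map(unit, B)) = pair(map(bool, float), map(unit, map(nat, S2))).
Decompose pair/2: map(bool, unit) = map(bool, float),  map(unit, B) = map(unit, map(nat, S2)).
Decompose map/2: bool = bool,  unit = float.
Delete trivial equation bool = bool.
Clash: constants unit and float differ; no unifier exists.

NO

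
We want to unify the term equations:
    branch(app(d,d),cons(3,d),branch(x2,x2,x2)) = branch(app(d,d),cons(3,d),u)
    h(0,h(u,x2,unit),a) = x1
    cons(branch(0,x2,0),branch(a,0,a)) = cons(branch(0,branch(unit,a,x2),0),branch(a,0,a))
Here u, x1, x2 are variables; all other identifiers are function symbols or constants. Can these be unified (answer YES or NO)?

NO

Decompose branch/3: app(d,d) = app(d,d),  cons(3,d) = cons(3,d),  branch(x2,x2,x2) = u.
Delete trivial equation app(d,d) = app(d,d).
Delete trivial equation cons(3,d) = cons(3,d).
Bind u := branch(x2,x2,x2); substituting into the one remaining equation that mentions u gives: h(0,h(branch(x2,x2,x2),x2,unit),a) = x1.
Bind x1 := h(0,h(branch(x2,x2,x2),x2,unit),a); no other remaining equation mentions x1.
Decompose cons/2: branch(0,x2,0) = branch(0,branch(unit,a,x2),0),  branch(a,0,a) = branch(a,0,a).
Decompose branch/3: 0 = 0,  x2 = branch(unit,a,x2),  0 = 0.
Delete trivial equation 0 = 0.
Occurs check fails: x2 occurs in branch(unit,a,x2); the equation x2 = branch(unit,a,x2) has no finite solution.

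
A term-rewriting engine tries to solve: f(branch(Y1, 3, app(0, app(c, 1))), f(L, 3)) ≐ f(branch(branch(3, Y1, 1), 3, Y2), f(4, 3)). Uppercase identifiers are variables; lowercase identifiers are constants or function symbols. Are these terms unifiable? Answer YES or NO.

Decompose f/2: branch(Y1, 3, app(0, app(c, 1))) ≐ branch(branch(3, Y1, 1), 3, Y2),  f(L, 3) ≐ f(4, 3).
Decompose branch/3: Y1 ≐ branch(3, Y1, 1),  3 ≐ 3,  app(0, app(c, 1)) ≐ Y2.
Occurs check fails: Y1 occurs in branch(3, Y1, 1); the equation Y1 ≐ branch(3, Y1, 1) has no finite solution.

NO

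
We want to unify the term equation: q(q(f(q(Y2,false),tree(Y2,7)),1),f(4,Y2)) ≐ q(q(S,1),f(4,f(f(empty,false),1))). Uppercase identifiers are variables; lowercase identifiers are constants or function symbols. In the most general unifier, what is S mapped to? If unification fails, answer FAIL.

f(q(f(f(empty,false),1),false),tree(f(f(empty,false),1),7))

Decompose q/2: q(f(q(Y2,false),tree(Y2,7)),1) ≐ q(S,1),  f(4,Y2) ≐ f(4,f(f(empty,false),1)).
Decompose q/2: f(q(Y2,false),tree(Y2,7)) ≐ S,  1 ≐ 1.
Bind S := f(q(Y2,false),tree(Y2,7)); no other remaining equation mentions S.
Delete trivial equation 1 ≐ 1.
Decompose f/2: 4 ≐ 4,  Y2 ≐ f(f(empty,false),1).
Delete trivial equation 4 ≐ 4.
Bind Y2 := f(f(empty,false),1). Substituting into the earlier binding gives S := f(q(f(f(empty,false),1),false),tree(f(f(empty,false),1),7)).
MGU = { S ↦ f(q(f(f(empty,false),1),false),tree(f(f(empty,false),1),7)), Y2 ↦ f(f(empty,false),1) }, so S ↦ f(q(f(f(empty,false),1),false),tree(f(f(empty,false),1),7)).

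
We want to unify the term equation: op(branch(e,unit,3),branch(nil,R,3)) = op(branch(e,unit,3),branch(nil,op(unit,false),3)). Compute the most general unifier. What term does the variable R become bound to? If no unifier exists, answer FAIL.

op(unit,false)

Decompose op/2: branch(e,unit,3) = branch(e,unit,3),  branch(nil,R,3) = branch(nil,op(unit,false),3).
Delete trivial equation branch(e,unit,3) = branch(e,unit,3).
Decompose branch/3: nil = nil,  R = op(unit,false),  3 = 3.
Delete trivial equation nil = nil.
Bind R := op(unit,false); no other remaining equation mentions R.
Delete trivial equation 3 = 3.
MGU = { R ↦ op(unit,false) }, so R ↦ op(unit,false).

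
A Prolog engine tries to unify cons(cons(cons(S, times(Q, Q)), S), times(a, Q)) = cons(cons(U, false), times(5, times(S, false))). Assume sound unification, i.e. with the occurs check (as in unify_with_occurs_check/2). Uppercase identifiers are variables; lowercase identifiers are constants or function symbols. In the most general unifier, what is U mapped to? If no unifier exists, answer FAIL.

FAIL

Decompose cons/2: cons(cons(S, times(Q, Q)), S) = cons(U, false),  times(a, Q) = times(5, times(S, false)).
Decompose cons/2: cons(S, times(Q, Q)) = U,  S = false.
Bind U := cons(S, times(Q, Q)); no other remaining equation mentions U.
Bind S := false; substituting into the remaining equation gives: times(a, Q) = times(5, times(false, false)). Substituting into the earlier binding gives U := cons(false, times(Q, Q)).
Decompose times/2: a = 5,  Q = times(false, false).
Clash: constants a and 5 differ; no unifier exists.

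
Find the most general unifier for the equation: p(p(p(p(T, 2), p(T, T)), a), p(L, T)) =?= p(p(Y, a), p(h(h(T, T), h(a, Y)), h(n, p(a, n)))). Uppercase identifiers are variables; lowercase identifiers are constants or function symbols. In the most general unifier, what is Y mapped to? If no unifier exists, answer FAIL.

Decompose p/2: p(p(p(T, 2), p(T, T)), a) =?= p(Y, a),  p(L, T) =?= p(h(h(T, T), h(a, Y)), h(n, p(a, n))).
Decompose p/2: p(p(T, 2), p(T, T)) =?= Y,  a =?= a.
Bind Y := p(p(T, 2), p(T, T)); substituting into the one remaining equation that mentions Y gives: p(L, T) =?= p(h(h(T, T), h(a, p(p(T, 2), p(T, T)))), h(n, p(a, n))).
Delete trivial equation a =?= a.
Decompose p/2: L =?= h(h(T, T), h(a, p(p(T, 2), p(T, T)))),  T =?= h(n, p(a, n)).
Bind L := h(h(T, T), h(a, p(p(T, 2), p(T, T)))); no other remaining equation mentions L.
Bind T := h(n, p(a, n)). Substituting into the earlier bindings gives Y := p(p(h(n, p(a, n)), 2), p(h(n, p(a, n)), h(n, p(a, n)))), L := h(h(h(n, p(a, n)), h(n, p(a, n))), h(a, p(p(h(n, p(a, n)), 2), p(h(n, p(a, n)), h(n, p(a, n)))))).
MGU = { Y := p(p(h(n, p(a, n)), 2), p(h(n, p(a, n)), h(n, p(a, n)))), L := h(h(h(n, p(a, n)), h(n, p(a, n))), h(a, p(p(h(n, p(a, n)), 2), p(h(n, p(a, n)), h(n, p(a, n)))))), T := h(n, p(a, n)) }, so Y := p(p(h(n, p(a, n)), 2), p(h(n, p(a, n)), h(n, p(a, n)))).

p(p(h(n, p(a, n)), 2), p(h(n, p(a, n)), h(n, p(a, n))))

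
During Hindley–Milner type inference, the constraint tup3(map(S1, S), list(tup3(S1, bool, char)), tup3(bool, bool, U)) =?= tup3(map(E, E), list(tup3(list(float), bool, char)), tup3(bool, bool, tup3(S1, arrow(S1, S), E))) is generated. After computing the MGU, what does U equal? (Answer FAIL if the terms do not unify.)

tup3(list(float), arrow(list(float), list(float)), list(float))

Decompose tup3/3: map(S1, S) =?= map(E, E),  list(tup3(S1, bool, char)) =?= list(tup3(list(float), bool, char)),  tup3(bool, bool, U) =?= tup3(bool, bool, tup3(S1, arrow(S1, S), E)).
Decompose map/2: S1 =?= E,  S =?= E.
Bind S1 := E; substituting into the 2 remaining equations that mention S1 gives: list(tup3(E, bool, char)) =?= list(tup3(list(float), bool, char)),  tup3(bool, bool, U) =?= tup3(bool, bool, tup3(E, arrow(E, S), E)).
Bind S := E; substituting into the one remaining equation that mentions S gives: tup3(bool, bool, U) =?= tup3(bool, bool, tup3(E, arrow(E, E), E)).
Decompose list/1: tup3(E, bool, char) =?= tup3(list(float), bool, char).
Decompose tup3/3: E =?= list(float),  bool =?= bool,  char =?= char.
Bind E := list(float); substituting into the one remaining equation that mentions E gives: tup3(bool, bool, U) =?= tup3(bool, bool, tup3(list(float), arrow(list(float), list(float)), list(float))). Substituting into the earlier bindings gives S1 := list(float), S := list(float).
Delete trivial equation bool =?= bool.
Delete trivial equation char =?= char.
Decompose tup3/3: bool =?= bool,  bool =?= bool,  U =?= tup3(list(float), arrow(list(float), list(float)), list(float)).
Delete trivial equation bool =?= bool.
Delete trivial equation bool =?= bool.
Bind U := tup3(list(float), arrow(list(float), list(float)), list(float)).
MGU = { S1 := list(float), S := list(float), E := list(float), U := tup3(list(float), arrow(list(float), list(float)), list(float)) }, so U := tup3(list(float), arrow(list(float), list(float)), list(float)).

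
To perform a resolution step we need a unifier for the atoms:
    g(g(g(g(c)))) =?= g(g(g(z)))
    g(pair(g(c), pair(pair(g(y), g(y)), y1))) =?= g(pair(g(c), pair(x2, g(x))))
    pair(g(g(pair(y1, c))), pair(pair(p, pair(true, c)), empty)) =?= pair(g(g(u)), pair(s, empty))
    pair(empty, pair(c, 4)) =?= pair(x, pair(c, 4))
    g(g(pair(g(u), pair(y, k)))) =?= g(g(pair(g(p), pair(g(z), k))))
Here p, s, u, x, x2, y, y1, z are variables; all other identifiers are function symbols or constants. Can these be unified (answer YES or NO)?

Decompose g/1: g(g(g(c))) =?= g(g(z)).
Decompose g/1: g(g(c)) =?= g(z).
Decompose g/1: g(c) =?= z.
Bind z := g(c); substituting into the one remaining equation that mentions z gives: g(g(pair(g(u), pair(y, k)))) =?= g(g(pair(g(p), pair(g(g(c)), k)))).
Decompose g/1: pair(g(c), pair(pair(g(y), g(y)), y1)) =?= pair(g(c), pair(x2, g(x))).
Decompose pair/2: g(c) =?= g(c),  pair(pair(g(y), g(y)), y1) =?= pair(x2, g(x)).
Delete trivial equation g(c) =?= g(c).
Decompose pair/2: pair(g(y), g(y)) =?= x2,  y1 =?= g(x).
Bind x2 := pair(g(y), g(y)); no other remaining equation mentions x2.
Bind y1 := g(x); substituting into the one remaining equation that mentions y1 gives: pair(g(g(pair(g(x), c))), pair(pair(p, pair(true, c)), empty)) =?= pair(g(g(u)), pair(s, empty)).
Decompose pair/2: g(g(pair(g(x), c))) =?= g(g(u)),  pair(pair(p, pair(true, c)), empty) =?= pair(s, empty).
Decompose g/1: g(pair(g(x), c)) =?= g(u).
Decompose g/1: pair(g(x), c) =?= u.
Bind u := pair(g(x), c); substituting into the one remaining equation that mentions u gives: g(g(pair(g(pair(g(x), c)), pair(y, k)))) =?= g(g(pair(g(p), pair(g(g(c)), k)))).
Decompose pair/2: pair(p, pair(true, c)) =?= s,  empty =?= empty.
Bind s := pair(p, pair(true, c)); no other remaining equation mentions s.
Delete trivial equation empty =?= empty.
Decompose pair/2: empty =?= x,  pair(c, 4) =?= pair(c, 4).
Bind x := empty; substituting into the one remaining equation that mentions x gives: g(g(pair(g(pair(g(empty), c)), pair(y, k)))) =?= g(g(pair(g(p), pair(g(g(c)), k)))). Substituting into the earlier bindings gives y1 := g(empty), u := pair(g(empty), c).
Delete trivial equation pair(c, 4) =?= pair(c, 4).
Decompose g/1: g(pair(g(pair(g(empty), c)), pair(y, k))) =?= g(pair(g(p), pair(g(g(c)), k))).
Decompose g/1: pair(g(pair(g(empty), c)), pair(y, k)) =?= pair(g(p), pair(g(g(c)), k)).
Decompose pair/2: g(pair(g(empty), c)) =?= g(p),  pair(y, k) =?= pair(g(g(c)), k).
Decompose g/1: pair(g(empty), c) =?= p.
Bind p := pair(g(empty), c); no other remaining equation mentions p. Substituting into the earlier binding gives s := pair(pair(g(empty), c), pair(true, c)).
Decompose pair/2: y =?= g(g(c)),  k =?= k.
Bind y := g(g(c)); no other remaining equation mentions y. Substituting into the earlier binding gives x2 := pair(g(g(g(c))), g(g(g(c)))).
Delete trivial equation k =?= k.
No equations remain and no clash or occurs-check failure arose, so a unifier exists.

YES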